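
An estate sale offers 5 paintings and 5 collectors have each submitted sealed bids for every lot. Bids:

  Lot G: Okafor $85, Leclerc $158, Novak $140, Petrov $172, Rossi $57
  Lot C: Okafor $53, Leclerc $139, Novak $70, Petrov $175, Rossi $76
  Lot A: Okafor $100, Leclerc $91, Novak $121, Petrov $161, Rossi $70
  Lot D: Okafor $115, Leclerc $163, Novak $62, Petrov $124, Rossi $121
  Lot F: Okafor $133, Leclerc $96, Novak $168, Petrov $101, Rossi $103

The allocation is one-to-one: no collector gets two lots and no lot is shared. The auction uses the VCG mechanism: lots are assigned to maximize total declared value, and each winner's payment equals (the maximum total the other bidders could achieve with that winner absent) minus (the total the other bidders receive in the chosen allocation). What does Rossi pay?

Rossi pays $15.

Efficient allocation: Okafor→Lot A ($100), Leclerc→Lot G ($158), Novak→Lot F ($168), Petrov→Lot C ($175), Rossi→Lot D ($121); total welfare W = $722.
Rossi receives Lot D at value $121, so the others get W − 121 = $601.
Without Rossi: best allocation of the remaining 4 bidders over all 5 lots is Okafor→Lot D ($115), Leclerc→Lot G ($158), Novak→Lot F ($168), Petrov→Lot C ($175), total $616.
VCG payment = (others' best without Rossi) − (others' welfare with Rossi) = 616 − 601 = $15.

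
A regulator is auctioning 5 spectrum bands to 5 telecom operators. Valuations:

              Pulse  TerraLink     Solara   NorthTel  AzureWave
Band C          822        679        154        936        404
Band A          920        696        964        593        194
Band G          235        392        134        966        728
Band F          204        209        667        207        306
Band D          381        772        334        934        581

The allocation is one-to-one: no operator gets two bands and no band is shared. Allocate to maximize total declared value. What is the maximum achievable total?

Maximum total: $4023M

Optimal: Pulse→Band A ($920M), TerraLink→Band D ($772M), Solara→Band F ($667M), NorthTel→Band C ($936M), AzureWave→Band G ($728M) — total 920+772+667+936+728 = $4023M.
Swapping Pulse↔AzureWave (Pulse→Band G $235M, AzureWave→Band A $194M) loses 1219.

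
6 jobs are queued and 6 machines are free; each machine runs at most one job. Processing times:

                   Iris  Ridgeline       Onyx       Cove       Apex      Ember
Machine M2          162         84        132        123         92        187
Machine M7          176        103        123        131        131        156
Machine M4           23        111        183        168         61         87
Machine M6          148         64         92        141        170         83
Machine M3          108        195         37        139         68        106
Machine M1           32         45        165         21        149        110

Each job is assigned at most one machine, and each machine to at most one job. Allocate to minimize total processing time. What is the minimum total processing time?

Min total: 359 min

Optimal: Iris→Machine M4 (23 min), Ridgeline→Machine M7 (103 min), Onyx→Machine M3 (37 min), Cove→Machine M1 (21 min), Apex→Machine M2 (92 min), Ember→Machine M6 (83 min) — total 23+103+37+21+92+83 = 359 min.
Row-greedy (each job in turn takes its cheapest remaining machine) gives 442 min, worse by 83.
Next-best assignment: Iris→Machine M4, Ridgeline→Machine M2, Onyx→Machine M3, Cove→Machine M1, Apex→Machine M7, Ember→Machine M6 = 379 min.
Swapping Cove↔Ridgeline (Cove→Machine M7 131 min, Ridgeline→Machine M1 45 min) adds 52.
Checked against all permutations: 359 min is optimal.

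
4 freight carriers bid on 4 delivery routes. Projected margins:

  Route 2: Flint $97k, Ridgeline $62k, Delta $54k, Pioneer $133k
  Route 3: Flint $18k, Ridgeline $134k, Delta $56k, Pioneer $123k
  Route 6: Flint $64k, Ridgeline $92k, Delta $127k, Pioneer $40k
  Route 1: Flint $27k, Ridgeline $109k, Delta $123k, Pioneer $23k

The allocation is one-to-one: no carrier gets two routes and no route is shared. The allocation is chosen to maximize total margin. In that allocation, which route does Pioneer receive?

Optimal: Flint→Route 2 ($97k), Ridgeline→Route 1 ($109k), Delta→Route 6 ($127k), Pioneer→Route 3 ($123k) — total 97+109+127+123 = $456k.
Column-greedy (each route in turn goes to its best remaining carrier) gives $421k, worse by 35.
Pioneer's own top route is Route 2 ($133k), but forcing Pioneer→Route 2 and reassigning the rest optimally gives only $454k — worse by 2.

Pioneer receives Route 3.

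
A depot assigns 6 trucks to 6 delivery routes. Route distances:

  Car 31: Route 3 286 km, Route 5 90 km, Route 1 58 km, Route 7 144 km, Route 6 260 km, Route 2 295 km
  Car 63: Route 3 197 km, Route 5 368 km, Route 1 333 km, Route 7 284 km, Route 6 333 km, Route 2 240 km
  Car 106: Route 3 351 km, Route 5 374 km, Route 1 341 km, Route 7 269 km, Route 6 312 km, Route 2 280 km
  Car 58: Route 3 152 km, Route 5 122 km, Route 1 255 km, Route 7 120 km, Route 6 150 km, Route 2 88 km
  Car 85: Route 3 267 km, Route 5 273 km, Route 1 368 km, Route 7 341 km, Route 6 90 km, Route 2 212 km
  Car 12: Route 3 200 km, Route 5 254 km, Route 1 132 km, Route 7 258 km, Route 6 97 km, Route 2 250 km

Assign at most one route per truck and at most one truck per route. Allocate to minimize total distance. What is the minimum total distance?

Treat this as an assignment problem: match each truck to one route.
Optimal: Car 31→Route 5 (90 km), Car 63→Route 3 (197 km), Car 106→Route 7 (269 km), Car 58→Route 2 (88 km), Car 85→Route 6 (90 km), Car 12→Route 1 (132 km) — total 90+197+269+88+90+132 = 866 km.
Min-entry greedy (repeatedly take the single cheapest remaining cell) gives 956 km, worse by 90.

Minimum total: 866 km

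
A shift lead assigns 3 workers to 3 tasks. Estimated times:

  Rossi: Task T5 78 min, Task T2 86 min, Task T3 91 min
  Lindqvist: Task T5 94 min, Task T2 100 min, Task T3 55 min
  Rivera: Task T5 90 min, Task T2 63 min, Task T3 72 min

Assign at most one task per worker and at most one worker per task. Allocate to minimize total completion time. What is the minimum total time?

This is the linear assignment problem.
Optimal: Rossi→Task T5 (78 min), Lindqvist→Task T3 (55 min), Rivera→Task T2 (63 min) — total 78+55+63 = 196 min.
Next-best assignment: Rossi→Task T2, Lindqvist→Task T3, Rivera→Task T5 = 231 min.

Minimum total: 196 min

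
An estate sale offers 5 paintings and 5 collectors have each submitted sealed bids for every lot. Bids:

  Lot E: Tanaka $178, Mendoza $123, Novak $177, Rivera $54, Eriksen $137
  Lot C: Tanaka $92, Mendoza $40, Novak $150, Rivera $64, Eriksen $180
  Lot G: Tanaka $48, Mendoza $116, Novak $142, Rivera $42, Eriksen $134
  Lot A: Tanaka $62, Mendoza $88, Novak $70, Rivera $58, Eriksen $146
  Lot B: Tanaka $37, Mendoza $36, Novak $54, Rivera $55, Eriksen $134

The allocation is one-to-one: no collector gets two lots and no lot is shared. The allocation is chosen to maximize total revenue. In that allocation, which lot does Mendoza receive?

Mendoza receives Lot G.

Optimal: Tanaka→Lot E ($178), Mendoza→Lot G ($116), Novak→Lot C ($150), Rivera→Lot B ($55), Eriksen→Lot A ($146) — total 178+116+150+55+146 = $645.
Column-greedy (each lot in turn goes to its best remaining collector) gives $643, worse by 2.
Swapping Mendoza↔Rivera (Mendoza→Lot B $36, Rivera→Lot G $42) loses 93.
No other one-to-one assignment exceeds $645.
Mendoza's own top lot is Lot E ($123), but forcing Mendoza→Lot E and reassigning the rest optimally gives only $562 — worse by 83.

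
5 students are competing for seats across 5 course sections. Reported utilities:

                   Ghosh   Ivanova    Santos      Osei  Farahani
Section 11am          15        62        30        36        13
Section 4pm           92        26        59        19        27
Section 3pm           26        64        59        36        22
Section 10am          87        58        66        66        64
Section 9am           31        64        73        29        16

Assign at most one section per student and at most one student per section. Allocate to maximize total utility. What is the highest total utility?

Optimal: Ghosh→Section 4pm (92 points), Ivanova→Section 3pm (64 points), Santos→Section 9am (73 points), Osei→Section 11am (36 points), Farahani→Section 10am (64 points) — total 92+64+73+36+64 = 329 points.
Row-greedy (each student in turn takes its best remaining section) gives 308 points, worse by 21.
Next-best assignment: Ghosh→Section 4pm, Ivanova→Section 11am, Santos→Section 9am, Osei→Section 3pm, Farahani→Section 10am = 327 points.

Max total: 329 points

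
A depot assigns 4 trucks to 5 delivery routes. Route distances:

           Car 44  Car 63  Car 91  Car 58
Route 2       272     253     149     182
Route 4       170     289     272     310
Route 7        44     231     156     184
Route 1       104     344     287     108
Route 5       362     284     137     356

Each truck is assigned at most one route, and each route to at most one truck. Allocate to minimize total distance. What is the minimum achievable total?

Minimum total: 542 km

Optimal: Car 44→Route 7 (44 km), Car 63→Route 2 (253 km), Car 91→Route 5 (137 km), Car 58→Route 1 (108 km) — total 44+253+137+108 = 542 km.
Swapping Car 63↔Car 91 (Car 63→Route 5 284 km, Car 91→Route 2 149 km) adds 43.
Checked against all permutations: 542 km is optimal.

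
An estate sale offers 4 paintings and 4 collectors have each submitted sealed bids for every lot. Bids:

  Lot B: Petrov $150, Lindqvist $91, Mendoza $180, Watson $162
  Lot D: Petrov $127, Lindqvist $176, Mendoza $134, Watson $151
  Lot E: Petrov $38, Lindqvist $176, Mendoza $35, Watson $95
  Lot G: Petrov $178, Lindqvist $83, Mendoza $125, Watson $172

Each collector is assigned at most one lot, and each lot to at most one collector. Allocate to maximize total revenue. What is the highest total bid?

Max total: $685

Optimal: Petrov→Lot G ($178), Lindqvist→Lot E ($176), Mendoza→Lot B ($180), Watson→Lot D ($151) — total 178+176+180+151 = $685.
Max-entry greedy (repeatedly take the single best remaining cell) gives $629, worse by 56.
Checked against all permutations: $685 is optimal.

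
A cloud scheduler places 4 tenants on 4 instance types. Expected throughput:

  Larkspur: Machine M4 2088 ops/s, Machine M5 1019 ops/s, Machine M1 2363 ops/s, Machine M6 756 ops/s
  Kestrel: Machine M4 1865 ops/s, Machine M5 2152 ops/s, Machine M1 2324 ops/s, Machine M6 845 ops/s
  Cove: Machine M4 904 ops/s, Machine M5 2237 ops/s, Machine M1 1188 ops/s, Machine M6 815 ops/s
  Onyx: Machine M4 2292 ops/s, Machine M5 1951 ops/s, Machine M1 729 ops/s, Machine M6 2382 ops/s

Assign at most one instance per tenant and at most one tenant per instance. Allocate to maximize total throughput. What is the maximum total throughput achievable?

Maximum total: 9031 ops/s

Optimal: Larkspur→Machine M4 (2088 ops/s), Kestrel→Machine M1 (2324 ops/s), Cove→Machine M5 (2237 ops/s), Onyx→Machine M6 (2382 ops/s) — total 2088+2324+2237+2382 = 9031 ops/s.
Column-greedy (each instance in turn goes to its best remaining tenant) gives 7737 ops/s, worse by 1294.
Next-best assignment: Larkspur→Machine M1, Kestrel→Machine M4, Cove→Machine M5, Onyx→Machine M6 = 8847 ops/s.
Swapping Onyx↔Kestrel (Onyx→Machine M1 729 ops/s, Kestrel→Machine M6 845 ops/s) loses 3132.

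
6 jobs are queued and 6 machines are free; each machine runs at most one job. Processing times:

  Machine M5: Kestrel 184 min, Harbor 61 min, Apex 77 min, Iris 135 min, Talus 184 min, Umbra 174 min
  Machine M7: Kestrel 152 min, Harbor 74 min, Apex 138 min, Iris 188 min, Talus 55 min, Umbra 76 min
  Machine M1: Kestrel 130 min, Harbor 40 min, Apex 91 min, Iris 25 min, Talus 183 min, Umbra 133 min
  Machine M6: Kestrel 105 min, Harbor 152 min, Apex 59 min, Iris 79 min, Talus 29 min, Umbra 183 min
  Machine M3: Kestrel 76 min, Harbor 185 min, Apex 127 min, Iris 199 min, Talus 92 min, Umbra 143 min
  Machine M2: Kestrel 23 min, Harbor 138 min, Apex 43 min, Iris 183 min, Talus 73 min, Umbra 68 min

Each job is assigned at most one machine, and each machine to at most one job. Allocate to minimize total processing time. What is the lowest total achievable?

Treat this as an assignment problem: match each job to one machine.
Optimal: Kestrel→Machine M3 (76 min), Harbor→Machine M5 (61 min), Apex→Machine M2 (43 min), Iris→Machine M1 (25 min), Talus→Machine M6 (29 min), Umbra→Machine M7 (76 min) — total 76+61+43+25+29+76 = 310 min.
Column-greedy (each machine in turn goes to its cheapest remaining job) gives 344 min, worse by 34.
Next-best assignment: Kestrel→Machine M2, Harbor→Machine M5, Apex→Machine M6, Iris→Machine M1, Talus→Machine M3, Umbra→Machine M7 = 336 min.

Min total: 310 min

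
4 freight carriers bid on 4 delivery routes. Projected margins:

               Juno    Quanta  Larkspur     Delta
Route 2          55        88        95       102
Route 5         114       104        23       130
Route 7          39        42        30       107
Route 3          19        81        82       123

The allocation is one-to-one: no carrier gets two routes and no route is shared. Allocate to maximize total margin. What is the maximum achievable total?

This is the linear assignment problem.
Optimal: Juno→Route 5 ($114k), Quanta→Route 3 ($81k), Larkspur→Route 2 ($95k), Delta→Route 7 ($107k) — total 114+81+95+107 = $397k.
Row-greedy (each carrier in turn takes its best remaining route) gives $391k, worse by 6.
Next-best assignment: Juno→Route 5, Quanta→Route 2, Larkspur→Route 3, Delta→Route 7 = $391k.
Every other assignment is strictly worse.

Maximum total: $397k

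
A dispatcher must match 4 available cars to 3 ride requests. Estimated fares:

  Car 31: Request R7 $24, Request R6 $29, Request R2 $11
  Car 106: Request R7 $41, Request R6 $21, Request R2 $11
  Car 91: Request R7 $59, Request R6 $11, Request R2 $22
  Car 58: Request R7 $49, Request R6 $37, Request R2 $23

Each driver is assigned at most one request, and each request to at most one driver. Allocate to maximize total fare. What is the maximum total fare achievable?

Maximum total: $111

Optimal: Car 91→Request R7 ($59), Car 31→Request R6 ($29), Car 58→Request R2 ($23) — total 59+29+23 = $111.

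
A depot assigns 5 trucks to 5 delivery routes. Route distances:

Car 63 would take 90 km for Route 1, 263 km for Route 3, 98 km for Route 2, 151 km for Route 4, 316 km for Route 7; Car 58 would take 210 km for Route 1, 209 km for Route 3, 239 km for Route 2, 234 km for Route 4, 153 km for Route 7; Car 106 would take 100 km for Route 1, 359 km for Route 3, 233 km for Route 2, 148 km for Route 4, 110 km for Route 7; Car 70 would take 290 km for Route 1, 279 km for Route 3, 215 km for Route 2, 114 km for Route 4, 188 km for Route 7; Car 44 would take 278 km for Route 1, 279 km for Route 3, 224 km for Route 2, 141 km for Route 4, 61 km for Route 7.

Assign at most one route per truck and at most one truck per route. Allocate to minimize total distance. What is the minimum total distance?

Min total: 582 km

This is the linear assignment problem.
Optimal: Car 63→Route 2 (98 km), Car 58→Route 3 (209 km), Car 106→Route 1 (100 km), Car 70→Route 4 (114 km), Car 44→Route 7 (61 km) — total 98+209+100+114+61 = 582 km.
Column-greedy (each route in turn goes to its cheapest remaining truck) gives 765 km, worse by 183.
Next-best assignment: Car 63→Route 1, Car 58→Route 3, Car 106→Route 2, Car 70→Route 4, Car 44→Route 7 = 707 km.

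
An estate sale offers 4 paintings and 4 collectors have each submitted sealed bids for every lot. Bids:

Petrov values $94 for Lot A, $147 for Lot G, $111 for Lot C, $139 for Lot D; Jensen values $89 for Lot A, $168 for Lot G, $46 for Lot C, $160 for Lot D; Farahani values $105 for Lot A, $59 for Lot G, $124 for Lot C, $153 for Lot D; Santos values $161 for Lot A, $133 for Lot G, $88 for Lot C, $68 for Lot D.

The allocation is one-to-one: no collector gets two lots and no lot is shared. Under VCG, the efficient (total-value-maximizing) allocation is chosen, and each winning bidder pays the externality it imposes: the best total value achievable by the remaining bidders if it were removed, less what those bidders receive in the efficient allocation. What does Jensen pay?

Jensen pays $36.

Efficient allocation: Petrov→Lot C ($111), Jensen→Lot G ($168), Farahani→Lot D ($153), Santos→Lot A ($161); total welfare W = $593.
Jensen receives Lot G at value $168, so the others get W − 168 = $425.
Without Jensen: best allocation of the remaining 3 bidders over all 4 lots is Petrov→Lot G ($147), Farahani→Lot D ($153), Santos→Lot A ($161), total $461.
VCG payment = (others' best without Jensen) − (others' welfare with Jensen) = 461 − 425 = $36.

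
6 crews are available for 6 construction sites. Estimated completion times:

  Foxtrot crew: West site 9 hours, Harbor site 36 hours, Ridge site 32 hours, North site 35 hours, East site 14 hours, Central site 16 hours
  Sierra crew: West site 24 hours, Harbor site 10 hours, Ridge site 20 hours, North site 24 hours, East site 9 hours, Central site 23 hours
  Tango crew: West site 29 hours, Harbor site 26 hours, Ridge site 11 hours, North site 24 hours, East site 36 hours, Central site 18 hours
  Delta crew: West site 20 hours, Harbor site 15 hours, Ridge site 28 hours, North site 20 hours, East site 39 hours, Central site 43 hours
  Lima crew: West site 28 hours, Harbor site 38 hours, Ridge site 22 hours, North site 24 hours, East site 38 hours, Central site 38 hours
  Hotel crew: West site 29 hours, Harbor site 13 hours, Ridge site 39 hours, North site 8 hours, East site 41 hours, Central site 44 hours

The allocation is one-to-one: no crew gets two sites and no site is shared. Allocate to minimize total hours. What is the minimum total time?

Optimal: Foxtrot crew→West site (9 hours), Sierra crew→East site (9 hours), Tango crew→Central site (18 hours), Delta crew→Harbor site (15 hours), Lima crew→Ridge site (22 hours), Hotel crew→North site (8 hours) — total 9+9+18+15+22+8 = 81 hours.
Column-greedy (each site in turn goes to its cheapest remaining crew) gives 119 hours, worse by 38.
Swapping Delta crew↔Hotel crew (Delta crew→North site 20 hours, Hotel crew→Harbor site 13 hours) adds 10.

Minimum total: 81 hours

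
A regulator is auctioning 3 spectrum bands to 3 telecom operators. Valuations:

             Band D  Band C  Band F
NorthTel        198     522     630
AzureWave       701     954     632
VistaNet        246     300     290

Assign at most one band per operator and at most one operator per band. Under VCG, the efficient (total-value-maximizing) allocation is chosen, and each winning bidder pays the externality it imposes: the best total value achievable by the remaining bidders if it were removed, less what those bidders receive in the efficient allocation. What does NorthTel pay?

NorthTel pays $44M.

Efficient allocation: NorthTel→Band F ($630M), AzureWave→Band C ($954M), VistaNet→Band D ($246M); total welfare W = $1830M.
NorthTel receives Band F at value $630M, so the others get W − 630 = $1200M.
Without NorthTel: best allocation of the remaining 2 bidders over all 3 bands is AzureWave→Band C ($954M), VistaNet→Band F ($290M), total $1244M.
VCG payment = (others' best without NorthTel) − (others' welfare with NorthTel) = 1244 − 1200 = $44M.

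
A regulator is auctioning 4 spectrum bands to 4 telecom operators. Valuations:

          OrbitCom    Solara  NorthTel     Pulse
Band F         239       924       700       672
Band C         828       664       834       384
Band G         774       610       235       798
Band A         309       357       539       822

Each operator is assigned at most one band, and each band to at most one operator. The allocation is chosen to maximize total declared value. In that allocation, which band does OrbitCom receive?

OrbitCom receives Band G.

Optimal: OrbitCom→Band G ($774M), Solara→Band F ($924M), NorthTel→Band C ($834M), Pulse→Band A ($822M) — total 774+924+834+822 = $3354M.
Column-greedy (each band in turn goes to its best remaining operator) gives $2865M, worse by 489.
Next-best assignment: OrbitCom→Band C, Solara→Band F, NorthTel→Band A, Pulse→Band G = $3089M.
Swapping OrbitCom↔Solara (OrbitCom→Band F $239M, Solara→Band G $610M) loses 849.
No other one-to-one assignment exceeds $3354M.
OrbitCom's own top band is Band C ($828M), but forcing OrbitCom→Band C and reassigning the rest optimally gives only $3089M — worse by 265.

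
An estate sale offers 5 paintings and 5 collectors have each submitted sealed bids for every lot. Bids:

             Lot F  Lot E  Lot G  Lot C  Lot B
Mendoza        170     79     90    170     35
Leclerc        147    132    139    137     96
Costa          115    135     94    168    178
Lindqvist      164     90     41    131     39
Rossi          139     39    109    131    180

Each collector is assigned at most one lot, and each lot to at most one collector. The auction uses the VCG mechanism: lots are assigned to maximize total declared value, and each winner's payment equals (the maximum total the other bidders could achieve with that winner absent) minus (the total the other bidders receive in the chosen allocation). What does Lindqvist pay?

Lindqvist pays $33.

Efficient allocation: Mendoza→Lot C ($170), Leclerc→Lot G ($139), Costa→Lot E ($135), Lindqvist→Lot F ($164), Rossi→Lot B ($180); total welfare W = $788.
Lindqvist receives Lot F at value $164, so the others get W − 164 = $624.
Without Lindqvist: best allocation of the remaining 4 bidders over all 5 lots is Mendoza→Lot F ($170), Leclerc→Lot G ($139), Costa→Lot C ($168), Rossi→Lot B ($180), total $657.
VCG payment = (others' best without Lindqvist) − (others' welfare with Lindqvist) = 657 − 624 = $33.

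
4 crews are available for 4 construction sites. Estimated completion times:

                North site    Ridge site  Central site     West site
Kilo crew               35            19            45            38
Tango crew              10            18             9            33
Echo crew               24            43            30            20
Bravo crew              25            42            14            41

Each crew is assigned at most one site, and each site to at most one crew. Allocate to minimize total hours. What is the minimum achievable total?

Optimal: Kilo crew→Ridge site (19 hours), Tango crew→North site (10 hours), Echo crew→West site (20 hours), Bravo crew→Central site (14 hours) — total 19+10+20+14 = 63 hours.
Min-entry greedy (repeatedly take the single cheapest remaining cell) gives 73 hours, worse by 10.

Minimum total: 63 hours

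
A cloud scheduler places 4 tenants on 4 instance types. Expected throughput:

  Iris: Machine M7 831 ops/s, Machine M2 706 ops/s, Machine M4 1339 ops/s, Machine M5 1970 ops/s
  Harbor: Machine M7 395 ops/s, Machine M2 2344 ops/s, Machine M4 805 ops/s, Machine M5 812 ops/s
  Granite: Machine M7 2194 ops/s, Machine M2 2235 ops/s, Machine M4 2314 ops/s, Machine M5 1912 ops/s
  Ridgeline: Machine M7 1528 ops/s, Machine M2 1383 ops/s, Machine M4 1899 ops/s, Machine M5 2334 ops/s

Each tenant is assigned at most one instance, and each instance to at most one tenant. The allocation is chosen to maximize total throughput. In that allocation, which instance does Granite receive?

This is the linear assignment problem.
Optimal: Iris→Machine M5 (1970 ops/s), Harbor→Machine M2 (2344 ops/s), Granite→Machine M7 (2194 ops/s), Ridgeline→Machine M4 (1899 ops/s) — total 1970+2344+2194+1899 = 8407 ops/s.
Max-entry greedy (repeatedly take the single best remaining cell) gives 7823 ops/s, worse by 584.
Next-best assignment: Iris→Machine M4, Harbor→Machine M2, Granite→Machine M7, Ridgeline→Machine M5 = 8211 ops/s.
Granite's own top instance is Machine M4 (2314 ops/s), but forcing Granite→Machine M4 and reassigning the rest optimally gives only 8156 ops/s — worse by 251.

Granite receives Machine M7.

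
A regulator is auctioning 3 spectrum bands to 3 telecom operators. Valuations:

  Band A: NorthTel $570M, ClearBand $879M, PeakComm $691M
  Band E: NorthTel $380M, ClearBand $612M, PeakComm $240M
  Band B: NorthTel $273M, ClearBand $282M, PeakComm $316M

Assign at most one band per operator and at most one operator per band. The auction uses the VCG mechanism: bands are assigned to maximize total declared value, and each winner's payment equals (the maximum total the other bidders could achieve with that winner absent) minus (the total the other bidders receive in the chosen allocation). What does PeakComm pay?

PeakComm pays $374M.

Efficient allocation: NorthTel→Band B ($273M), ClearBand→Band E ($612M), PeakComm→Band A ($691M); total welfare W = $1576M.
PeakComm receives Band A at value $691M, so the others get W − 691 = $885M.
Without PeakComm: best allocation of the remaining 2 bidders over all 3 bands is NorthTel→Band E ($380M), ClearBand→Band A ($879M), total $1259M.
VCG payment = (others' best without PeakComm) − (others' welfare with PeakComm) = 1259 − 885 = $374M.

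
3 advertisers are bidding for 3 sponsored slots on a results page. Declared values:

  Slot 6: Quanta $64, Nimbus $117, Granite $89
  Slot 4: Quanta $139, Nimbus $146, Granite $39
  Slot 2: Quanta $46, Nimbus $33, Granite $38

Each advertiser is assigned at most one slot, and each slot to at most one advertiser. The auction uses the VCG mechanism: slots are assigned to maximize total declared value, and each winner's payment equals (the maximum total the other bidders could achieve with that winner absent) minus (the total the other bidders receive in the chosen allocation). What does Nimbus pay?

Efficient allocation: Quanta→Slot 4 ($139), Nimbus→Slot 6 ($117), Granite→Slot 2 ($38); total welfare W = $294.
Nimbus receives Slot 6 at value $117, so the others get W − 117 = $177.
Without Nimbus: best allocation of the remaining 2 bidders over all 3 slots is Quanta→Slot 4 ($139), Granite→Slot 6 ($89), total $228.
VCG payment = (others' best without Nimbus) − (others' welfare with Nimbus) = 228 − 177 = $51.

Nimbus pays $51.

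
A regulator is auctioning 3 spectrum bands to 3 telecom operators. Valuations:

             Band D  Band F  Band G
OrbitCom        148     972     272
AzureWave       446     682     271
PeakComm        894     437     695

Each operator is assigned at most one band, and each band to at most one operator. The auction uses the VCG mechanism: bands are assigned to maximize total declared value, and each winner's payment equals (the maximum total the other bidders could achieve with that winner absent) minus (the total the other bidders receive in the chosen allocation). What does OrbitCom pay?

Efficient allocation: OrbitCom→Band F ($972M), AzureWave→Band G ($271M), PeakComm→Band D ($894M); total welfare W = $2137M.
OrbitCom receives Band F at value $972M, so the others get W − 972 = $1165M.
Without OrbitCom: best allocation of the remaining 2 bidders over all 3 bands is AzureWave→Band F ($682M), PeakComm→Band D ($894M), total $1576M.
VCG payment = (others' best without OrbitCom) − (others' welfare with OrbitCom) = 1576 − 1165 = $411M.

OrbitCom pays $411M.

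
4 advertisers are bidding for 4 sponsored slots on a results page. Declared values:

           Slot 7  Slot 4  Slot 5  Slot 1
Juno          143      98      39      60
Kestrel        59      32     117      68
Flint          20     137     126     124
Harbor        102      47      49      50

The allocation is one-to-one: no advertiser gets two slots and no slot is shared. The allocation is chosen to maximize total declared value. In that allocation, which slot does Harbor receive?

Harbor receives Slot 1.

Optimal: Juno→Slot 7 ($143), Kestrel→Slot 5 ($117), Flint→Slot 4 ($137), Harbor→Slot 1 ($50) — total 143+117+137+50 = $447.
Swapping Flint↔Harbor (Flint→Slot 1 $124, Harbor→Slot 4 $47) loses 16.
Harbor's own top slot is Slot 7 ($102), but forcing Harbor→Slot 7 and reassigning the rest optimally gives only $441 — worse by 6.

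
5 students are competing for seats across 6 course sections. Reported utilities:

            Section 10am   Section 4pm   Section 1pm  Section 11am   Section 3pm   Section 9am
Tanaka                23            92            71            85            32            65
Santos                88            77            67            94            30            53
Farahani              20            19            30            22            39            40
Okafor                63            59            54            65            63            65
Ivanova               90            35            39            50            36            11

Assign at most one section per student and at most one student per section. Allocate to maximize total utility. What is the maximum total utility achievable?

Max total: 380 points

Optimal: Tanaka→Section 4pm (92 points), Santos→Section 11am (94 points), Farahani→Section 3pm (39 points), Okafor→Section 9am (65 points), Ivanova→Section 10am (90 points) — total 92+94+39+65+90 = 380 points.
Column-greedy (each section in turn goes to its best remaining student) gives 353 points, worse by 27.
Next-best assignment: Tanaka→Section 4pm, Santos→Section 11am, Farahani→Section 9am, Okafor→Section 3pm, Ivanova→Section 10am = 379 points.
Swapping Tanaka↔Okafor (Tanaka→Section 9am 65 points, Okafor→Section 4pm 59 points) loses 33.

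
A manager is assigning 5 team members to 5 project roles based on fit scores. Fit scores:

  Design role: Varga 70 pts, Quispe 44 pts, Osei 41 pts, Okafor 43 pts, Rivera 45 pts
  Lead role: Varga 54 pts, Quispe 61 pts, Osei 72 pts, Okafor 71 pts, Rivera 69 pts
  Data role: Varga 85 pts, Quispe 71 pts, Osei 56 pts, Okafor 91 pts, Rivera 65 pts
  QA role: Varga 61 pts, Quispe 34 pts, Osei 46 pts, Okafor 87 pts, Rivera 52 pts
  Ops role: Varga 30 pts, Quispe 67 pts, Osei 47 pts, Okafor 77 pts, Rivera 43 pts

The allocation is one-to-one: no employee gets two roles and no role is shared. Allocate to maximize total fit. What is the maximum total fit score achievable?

This is a one-to-one assignment (maximum-weight bipartite matching).
Optimal: Varga→Design role (70 pts), Quispe→Ops role (67 pts), Osei→Lead role (72 pts), Okafor→QA role (87 pts), Rivera→Data role (65 pts) — total 70+67+72+87+65 = 361 pts.
Column-greedy (each role in turn goes to its best remaining employee) gives 352 pts, worse by 9.
Swapping Osei↔Okafor (Osei→QA role 46 pts, Okafor→Lead role 71 pts) loses 42.
Every other assignment is strictly worse.

Maximum total: 361 pts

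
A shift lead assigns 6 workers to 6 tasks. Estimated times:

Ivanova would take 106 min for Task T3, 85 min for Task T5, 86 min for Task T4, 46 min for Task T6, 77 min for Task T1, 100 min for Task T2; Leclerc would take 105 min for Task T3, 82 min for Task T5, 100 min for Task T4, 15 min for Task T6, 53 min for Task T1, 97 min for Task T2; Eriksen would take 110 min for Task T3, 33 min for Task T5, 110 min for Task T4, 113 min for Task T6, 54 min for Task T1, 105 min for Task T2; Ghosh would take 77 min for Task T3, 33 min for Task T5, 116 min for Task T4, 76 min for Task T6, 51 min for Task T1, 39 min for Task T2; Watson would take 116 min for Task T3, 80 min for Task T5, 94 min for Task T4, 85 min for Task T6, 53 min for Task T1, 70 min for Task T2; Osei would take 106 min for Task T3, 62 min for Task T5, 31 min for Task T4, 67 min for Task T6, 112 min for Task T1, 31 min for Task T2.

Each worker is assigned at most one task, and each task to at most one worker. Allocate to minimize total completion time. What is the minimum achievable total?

Min total: 277 min

Treat this as an assignment problem: match each worker to one task.
Optimal: Ivanova→Task T3 (106 min), Leclerc→Task T6 (15 min), Eriksen→Task T5 (33 min), Ghosh→Task T2 (39 min), Watson→Task T1 (53 min), Osei→Task T4 (31 min) — total 106+15+33+39+53+31 = 277 min.
Column-greedy (each task in turn goes to its cheapest remaining worker) gives 309 min, worse by 32.
Next-best assignment: Ivanova→Task T4, Leclerc→Task T6, Eriksen→Task T5, Ghosh→Task T3, Watson→Task T1, Osei→Task T2 = 295 min.
Swapping Ivanova↔Leclerc (Ivanova→Task T6 46 min, Leclerc→Task T3 105 min) adds 30.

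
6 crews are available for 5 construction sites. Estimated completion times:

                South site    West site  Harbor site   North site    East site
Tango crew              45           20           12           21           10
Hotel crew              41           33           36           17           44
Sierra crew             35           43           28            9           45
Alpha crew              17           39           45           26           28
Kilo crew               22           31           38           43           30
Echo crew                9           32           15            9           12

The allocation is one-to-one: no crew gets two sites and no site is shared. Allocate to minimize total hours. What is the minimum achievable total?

Minimum total: 81 hours

Optimal: Alpha crew→South site (17 hours), Kilo crew→West site (31 hours), Tango crew→Harbor site (12 hours), Sierra crew→North site (9 hours), Echo crew→East site (12 hours) — total 17+31+12+9+12 = 81 hours.
Next-best assignment: Alpha crew→South site, Kilo crew→West site, Echo crew→Harbor site, Sierra crew→North site, Tango crew→East site = 82 hours.
Swapping Sierra crew↔Kilo crew (Sierra crew→West site 43 hours, Kilo crew→North site 43 hours) adds 46.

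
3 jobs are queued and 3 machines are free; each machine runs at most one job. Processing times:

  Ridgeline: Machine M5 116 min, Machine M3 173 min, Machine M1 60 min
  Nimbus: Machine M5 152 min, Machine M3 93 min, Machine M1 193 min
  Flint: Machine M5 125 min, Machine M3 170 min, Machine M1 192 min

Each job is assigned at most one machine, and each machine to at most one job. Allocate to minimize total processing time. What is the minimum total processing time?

Minimum total: 278 min

This is a one-to-one assignment (minimum-cost bipartite matching).
Optimal: Ridgeline→Machine M1 (60 min), Nimbus→Machine M3 (93 min), Flint→Machine M5 (125 min) — total 60+93+125 = 278 min.
Column-greedy (each machine in turn goes to its cheapest remaining job) gives 401 min, worse by 123.
Next-best assignment: Ridgeline→Machine M1, Nimbus→Machine M5, Flint→Machine M3 = 382 min.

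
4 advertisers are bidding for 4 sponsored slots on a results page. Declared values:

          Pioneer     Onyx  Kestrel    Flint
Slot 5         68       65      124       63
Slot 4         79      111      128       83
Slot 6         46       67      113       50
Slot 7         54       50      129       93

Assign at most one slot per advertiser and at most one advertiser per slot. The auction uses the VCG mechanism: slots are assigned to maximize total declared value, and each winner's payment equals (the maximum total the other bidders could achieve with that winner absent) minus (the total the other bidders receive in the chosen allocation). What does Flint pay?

Flint pays $16.

Efficient allocation: Pioneer→Slot 5 ($68), Onyx→Slot 4 ($111), Kestrel→Slot 6 ($113), Flint→Slot 7 ($93); total welfare W = $385.
Flint receives Slot 7 at value $93, so the others get W − 93 = $292.
Without Flint: best allocation of the remaining 3 bidders over all 4 slots is Pioneer→Slot 5 ($68), Onyx→Slot 4 ($111), Kestrel→Slot 7 ($129), total $308.
VCG payment = (others' best without Flint) − (others' welfare with Flint) = 308 − 292 = $16.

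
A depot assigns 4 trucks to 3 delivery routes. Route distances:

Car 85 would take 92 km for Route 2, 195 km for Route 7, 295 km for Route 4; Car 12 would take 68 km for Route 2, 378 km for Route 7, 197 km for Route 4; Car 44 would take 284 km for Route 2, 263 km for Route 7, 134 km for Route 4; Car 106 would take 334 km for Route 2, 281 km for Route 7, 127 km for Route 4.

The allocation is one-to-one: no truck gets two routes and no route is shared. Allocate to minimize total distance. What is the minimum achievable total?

Optimal: Car 12→Route 2 (68 km), Car 85→Route 7 (195 km), Car 106→Route 4 (127 km) — total 68+195+127 = 390 km.
Row-greedy (each truck in turn takes its cheapest remaining route) gives 552 km, worse by 162.
Next-best assignment: Car 12→Route 2, Car 85→Route 7, Car 44→Route 4 = 397 km.
Swapping Car 85↔Car 106 (Car 85→Route 4 295 km, Car 106→Route 7 281 km) adds 254.

Minimum total: 390 km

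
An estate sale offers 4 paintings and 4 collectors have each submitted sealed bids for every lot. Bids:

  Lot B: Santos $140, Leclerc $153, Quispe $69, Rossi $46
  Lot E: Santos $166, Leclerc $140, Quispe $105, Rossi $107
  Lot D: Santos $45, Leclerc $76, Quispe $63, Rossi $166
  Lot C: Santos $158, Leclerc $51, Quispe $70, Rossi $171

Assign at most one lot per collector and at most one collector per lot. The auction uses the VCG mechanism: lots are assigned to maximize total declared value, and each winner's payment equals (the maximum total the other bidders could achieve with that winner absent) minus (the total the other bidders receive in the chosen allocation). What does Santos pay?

Efficient allocation: Santos→Lot C ($158), Leclerc→Lot B ($153), Quispe→Lot E ($105), Rossi→Lot D ($166); total welfare W = $582.
Santos receives Lot C at value $158, so the others get W − 158 = $424.
Without Santos: best allocation of the remaining 3 bidders over all 4 lots is Leclerc→Lot B ($153), Quispe→Lot E ($105), Rossi→Lot C ($171), total $429.
VCG payment = (others' best without Santos) − (others' welfare with Santos) = 429 − 424 = $5.

Santos pays $5.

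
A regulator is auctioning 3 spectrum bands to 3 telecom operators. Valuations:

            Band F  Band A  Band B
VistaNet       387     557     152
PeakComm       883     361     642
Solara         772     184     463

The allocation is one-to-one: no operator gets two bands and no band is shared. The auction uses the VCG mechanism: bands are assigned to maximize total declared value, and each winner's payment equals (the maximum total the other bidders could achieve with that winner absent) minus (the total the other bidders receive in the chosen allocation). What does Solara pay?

Solara pays $241M.

Efficient allocation: VistaNet→Band A ($557M), PeakComm→Band B ($642M), Solara→Band F ($772M); total welfare W = $1971M.
Solara receives Band F at value $772M, so the others get W − 772 = $1199M.
Without Solara: best allocation of the remaining 2 bidders over all 3 bands is VistaNet→Band A ($557M), PeakComm→Band F ($883M), total $1440M.
VCG payment = (others' best without Solara) − (others' welfare with Solara) = 1440 − 1199 = $241M.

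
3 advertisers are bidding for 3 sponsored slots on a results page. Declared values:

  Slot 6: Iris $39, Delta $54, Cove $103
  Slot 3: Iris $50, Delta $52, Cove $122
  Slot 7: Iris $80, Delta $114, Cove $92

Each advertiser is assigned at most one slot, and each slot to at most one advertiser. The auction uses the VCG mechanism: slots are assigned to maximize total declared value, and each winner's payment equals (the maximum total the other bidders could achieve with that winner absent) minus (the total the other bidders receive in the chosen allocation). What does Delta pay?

Efficient allocation: Iris→Slot 6 ($39), Delta→Slot 7 ($114), Cove→Slot 3 ($122); total welfare W = $275.
Delta receives Slot 7 at value $114, so the others get W − 114 = $161.
Without Delta: best allocation of the remaining 2 bidders over all 3 slots is Iris→Slot 7 ($80), Cove→Slot 3 ($122), total $202.
VCG payment = (others' best without Delta) − (others' welfare with Delta) = 202 − 161 = $41.

Delta pays $41.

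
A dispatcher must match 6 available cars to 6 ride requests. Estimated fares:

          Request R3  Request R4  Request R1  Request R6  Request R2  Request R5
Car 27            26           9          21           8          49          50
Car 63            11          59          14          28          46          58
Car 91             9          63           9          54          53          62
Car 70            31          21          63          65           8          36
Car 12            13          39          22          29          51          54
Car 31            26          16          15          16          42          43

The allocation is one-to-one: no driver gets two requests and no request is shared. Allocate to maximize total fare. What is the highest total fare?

This is a one-to-one assignment (maximum-weight bipartite matching).
Optimal: Car 27→Request R2 ($49), Car 63→Request R4 ($59), Car 91→Request R6 ($54), Car 70→Request R1 ($63), Car 12→Request R5 ($54), Car 31→Request R3 ($26) — total 49+59+54+63+54+26 = $305.
Max-entry greedy (repeatedly take the single best remaining cell) gives $278, worse by 27.
Swapping Car 31↔Car 63 (Car 31→Request R4 $16, Car 63→Request R3 $11) loses 58.
Checked against all permutations: $305 is optimal.

Maximum total: $305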